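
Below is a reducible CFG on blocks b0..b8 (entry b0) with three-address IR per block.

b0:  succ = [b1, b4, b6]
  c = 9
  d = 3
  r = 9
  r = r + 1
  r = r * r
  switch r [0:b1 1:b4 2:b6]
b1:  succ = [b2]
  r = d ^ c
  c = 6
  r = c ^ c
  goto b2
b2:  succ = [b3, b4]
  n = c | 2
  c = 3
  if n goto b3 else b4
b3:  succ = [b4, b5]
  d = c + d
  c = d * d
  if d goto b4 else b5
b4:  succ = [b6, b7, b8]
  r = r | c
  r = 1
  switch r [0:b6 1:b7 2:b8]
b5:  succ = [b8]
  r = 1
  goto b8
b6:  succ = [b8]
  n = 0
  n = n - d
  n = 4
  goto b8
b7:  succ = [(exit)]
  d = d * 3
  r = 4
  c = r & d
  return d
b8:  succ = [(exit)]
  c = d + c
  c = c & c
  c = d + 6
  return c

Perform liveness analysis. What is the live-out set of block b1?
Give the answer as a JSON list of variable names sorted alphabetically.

Answer: ["c", "d", "r"]

Analysis:
Per-block:
  b0: {c,d,r} / ∅
  b1: {c,r} / {c,d}
  b2: {c,n} / {c}
  b3: {c,d} / {c,d}
  b4: {r} / {c,r}
  b5: {r} / ∅
  b6: {n} / {d}
  b7: {c,d,r} / {d}
  b8: {c} / {c,d}

Live sets:
  b0: in=∅ out={c,d,r}
  b1: in={c,d} out={c,d,r}
  b2: in={c,d,r} out={c,d,r}
  b3: in={c,d,r} out={c,d,r}
  b4: in={c,d,r} out={c,d}
  b5: in={c,d} out={c,d}
  b6: in={c,d} out={c,d}
  b7: in={d} out=∅
  b8: in={c,d} out=∅

live-out(b1) = ["c", "d", "r"]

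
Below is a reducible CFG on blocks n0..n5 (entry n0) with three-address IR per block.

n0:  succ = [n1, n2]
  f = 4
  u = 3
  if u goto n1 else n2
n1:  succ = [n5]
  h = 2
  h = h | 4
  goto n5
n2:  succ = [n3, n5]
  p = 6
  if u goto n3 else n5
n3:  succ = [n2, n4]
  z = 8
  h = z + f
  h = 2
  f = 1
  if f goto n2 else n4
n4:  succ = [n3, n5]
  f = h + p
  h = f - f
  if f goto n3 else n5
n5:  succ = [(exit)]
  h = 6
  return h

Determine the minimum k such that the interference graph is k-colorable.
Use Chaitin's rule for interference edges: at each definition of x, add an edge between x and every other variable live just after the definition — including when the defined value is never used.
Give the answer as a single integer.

Answer: 4

Derivation:
Block summaries:
  n0: def={f,u} ue=∅
  n1: def={h} ue=∅
  n2: def={p} ue={u}
  n3: def={f,h,z} ue={f}
  n4: def={f,h} ue={h,p}
  n5: def={h} ue=∅

Liveness:
  n0 li=∅ lo={f,u}
  n1 li=∅ lo=∅
  n2 li={f,u} lo={f,p,u}
  n3 li={f,p,u} lo={f,h,p,u}
  n4 li={h,p,u} lo={f,p,u}
  n5 li=∅ lo=∅

Interfere edges:
  f↔{h,p,u,z}
  h↔{f,p,u}
  p↔{f,h,u,z}
  u↔{f,h,p,z}
  z↔{f,p,u}

Chromatic number:
  clique {f,h,p,u} ⇒ need ≥ 4
  assign f→r0 h→r3 p→r1 u→r2 z→r3 — no edge inside a register ⇒ χ ≤ 4
  χ = 4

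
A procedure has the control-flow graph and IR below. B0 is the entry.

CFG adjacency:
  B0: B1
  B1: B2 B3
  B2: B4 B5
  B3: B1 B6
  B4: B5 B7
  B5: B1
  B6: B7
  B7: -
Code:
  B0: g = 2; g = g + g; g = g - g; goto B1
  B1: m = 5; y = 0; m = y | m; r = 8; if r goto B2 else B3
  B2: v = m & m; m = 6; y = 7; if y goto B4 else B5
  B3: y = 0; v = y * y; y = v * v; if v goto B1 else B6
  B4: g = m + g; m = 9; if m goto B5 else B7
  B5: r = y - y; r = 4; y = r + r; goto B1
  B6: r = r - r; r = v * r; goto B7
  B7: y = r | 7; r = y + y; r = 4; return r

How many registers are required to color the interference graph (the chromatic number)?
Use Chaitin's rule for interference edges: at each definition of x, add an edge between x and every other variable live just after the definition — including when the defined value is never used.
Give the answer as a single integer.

Block summaries:
  B0 def {g} use ∅
  B1 def {m,r,y} use ∅
  B2 def {m,v,y} use {m}
  B3 def {v,y} use ∅
  B4 def {g,m} use {g,m}
  B5 def {r,y} use {y}
  B6 def {r} use {r,v}
  B7 def {r,y} use {r}

Backward fixpoint:
  live B0: ∅→{g}
  live B1: {g}→{g,m,r}
  live B2: {g,m,r}→{g,m,r,y}
  live B3: {g,r}→{g,r,v}
  live B4: {g,m,r,y}→{g,r,y}
  live B5: {g,y}→{g}
  live B6: {r,v}→{r}
  live B7: {r}→∅

Conflict graph:
  g: {m,r,v,y}
  m: {g,r,y}
  r: {g,m,v,y}
  v: {g,r,y}
  y: {g,m,r,v}

Registers:
  lower bound: {g,m,r,y} mutually conflict ⇒ χ ≥ 4
  4-colouring: r0={g}  r1={r}  r2={y}  r3={m,v}
  χ = 4

Answer: 4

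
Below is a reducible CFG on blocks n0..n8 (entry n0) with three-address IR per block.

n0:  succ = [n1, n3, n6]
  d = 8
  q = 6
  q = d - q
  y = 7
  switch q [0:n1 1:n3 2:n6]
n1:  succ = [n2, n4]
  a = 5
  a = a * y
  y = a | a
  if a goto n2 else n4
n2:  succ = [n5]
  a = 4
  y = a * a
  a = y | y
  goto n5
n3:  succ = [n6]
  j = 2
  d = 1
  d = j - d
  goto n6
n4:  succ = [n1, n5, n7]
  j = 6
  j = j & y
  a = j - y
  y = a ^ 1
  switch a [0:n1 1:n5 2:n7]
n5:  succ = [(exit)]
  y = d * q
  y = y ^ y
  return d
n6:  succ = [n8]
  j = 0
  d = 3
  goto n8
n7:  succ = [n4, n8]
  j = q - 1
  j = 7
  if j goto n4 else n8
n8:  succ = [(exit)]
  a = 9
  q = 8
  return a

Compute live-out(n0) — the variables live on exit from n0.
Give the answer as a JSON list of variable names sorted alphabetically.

Answer: ["d", "q", "y"]

Analysis:
Per-block:
  n0: {d,q,y} / ∅
  n1: {a,y} / {y}
  n2: {a,y} / ∅
  n3: {d,j} / ∅
  n4: {a,j,y} / {y}
  n5: {y} / {d,q}
  n6: {d,j} / ∅
  n7: {j} / {q}
  n8: {a,q} / ∅

Live sets:
  n0: in=∅ out={d,q,y}
  n1: in={d,q,y} out={d,q,y}
  n2: in={d,q} out={d,q}
  n3: in=∅ out=∅
  n4: in={d,q,y} out={d,q,y}
  n5: in={d,q} out=∅
  n6: in=∅ out=∅
  n7: in={d,q,y} out={d,q,y}
  n8: in=∅ out=∅

live-out(n0) = ["d", "q", "y"]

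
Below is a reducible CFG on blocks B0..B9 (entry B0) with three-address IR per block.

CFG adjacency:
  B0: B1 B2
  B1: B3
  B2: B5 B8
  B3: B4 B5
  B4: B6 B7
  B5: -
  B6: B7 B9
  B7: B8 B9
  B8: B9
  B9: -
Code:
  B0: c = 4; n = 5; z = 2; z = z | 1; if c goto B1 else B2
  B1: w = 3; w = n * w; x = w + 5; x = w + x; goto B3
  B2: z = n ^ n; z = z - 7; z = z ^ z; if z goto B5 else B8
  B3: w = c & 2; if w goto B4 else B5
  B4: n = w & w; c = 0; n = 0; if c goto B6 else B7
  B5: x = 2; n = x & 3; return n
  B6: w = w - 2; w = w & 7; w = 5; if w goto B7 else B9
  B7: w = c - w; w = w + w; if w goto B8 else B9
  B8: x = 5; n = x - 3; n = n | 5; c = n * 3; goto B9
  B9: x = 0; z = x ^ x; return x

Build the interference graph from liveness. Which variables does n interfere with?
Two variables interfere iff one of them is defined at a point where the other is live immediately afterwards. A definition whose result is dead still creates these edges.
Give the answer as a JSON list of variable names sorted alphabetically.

def/use:
  B0: {c,n,z} / ∅
  B1: {w,x} / {n}
  B2: {z} / {n}
  B3: {w} / {c}
  B4: {c,n} / {w}
  B5: {n,x} / ∅
  B6: {w} / {w}
  B7: {w} / {c,w}
  B8: {c,n,x} / ∅
  B9: {x,z} / ∅

Backward fixpoint:
  B0: in=∅ out={c,n}
  B1: in={c,n} out={c}
  B2: in={n} out=∅
  B3: in={c} out={w}
  B4: in={w} out={c,w}
  B5: in=∅ out=∅
  B6: in={c,w} out={c,w}
  B7: in={c,w} out=∅
  B8: in=∅ out=∅
  B9: in=∅ out=∅

Interference:
  c: {n,w,x,z}
  n: {c,w,z}
  w: {c,n,x}
  x: {c,w,z}
  z: {c,n,x}

N(n) = ["c", "w", "z"]

Answer: ["c", "w", "z"]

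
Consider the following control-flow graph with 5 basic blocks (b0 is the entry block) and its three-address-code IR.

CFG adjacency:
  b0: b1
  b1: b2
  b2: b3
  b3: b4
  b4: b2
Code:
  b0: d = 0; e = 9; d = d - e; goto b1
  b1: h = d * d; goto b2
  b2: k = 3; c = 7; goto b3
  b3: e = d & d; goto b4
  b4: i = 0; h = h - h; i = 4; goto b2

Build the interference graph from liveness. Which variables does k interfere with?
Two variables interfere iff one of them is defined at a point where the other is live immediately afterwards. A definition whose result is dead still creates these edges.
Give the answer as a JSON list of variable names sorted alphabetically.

Block summaries:
  b0: def={d,e} ue=∅
  b1: def={h} ue={d}
  b2: def={c,k} ue=∅
  b3: def={e} ue={d}
  b4: def={h,i} ue={h}

Live sets:
  live b0: ∅→{d}
  live b1: {d}→{d,h}
  live b2: {d,h}→{d,h}
  live b3: {d,h}→{d,h}
  live b4: {d,h}→{d,h}

Conflict graph:
  c↔{d,h}
  d↔{c,e,h,i,k}
  e↔{d,h}
  h↔{c,d,e,i,k}
  i↔{d,h}
  k↔{d,h}

N(k) = ["d", "h"]

Answer: ["d", "h"]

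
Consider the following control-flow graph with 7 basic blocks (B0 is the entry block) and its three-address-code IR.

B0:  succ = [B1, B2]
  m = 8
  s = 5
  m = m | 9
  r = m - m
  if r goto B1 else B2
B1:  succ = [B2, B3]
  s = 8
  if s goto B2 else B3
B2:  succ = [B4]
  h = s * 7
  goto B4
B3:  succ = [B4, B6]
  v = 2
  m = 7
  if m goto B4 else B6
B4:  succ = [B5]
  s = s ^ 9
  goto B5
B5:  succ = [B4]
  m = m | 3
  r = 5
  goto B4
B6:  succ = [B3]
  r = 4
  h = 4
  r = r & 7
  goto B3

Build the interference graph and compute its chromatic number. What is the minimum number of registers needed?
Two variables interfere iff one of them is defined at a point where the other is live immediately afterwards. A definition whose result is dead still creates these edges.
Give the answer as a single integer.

Block summaries:
  B0: def={m,r,s} ue=∅
  B1: def={s} ue=∅
  B2: def={h} ue={s}
  B3: def={m,v} ue=∅
  B4: def={s} ue={s}
  B5: def={m,r} ue={m}
  B6: def={h,r} ue=∅

Liveness:
  live B0: ∅→{m,s}
  live B1: {m}→{m,s}
  live B2: {m,s}→{m,s}
  live B3: {s}→{m,s}
  live B4: {m,s}→{m,s}
  live B5: {m,s}→{m,s}
  live B6: {s}→{s}

Conflict graph:
  h↔{m,r,s}
  m↔{h,r,s}
  r↔{h,m,s}
  s↔{h,m,r,v}
  v↔{s}

Registers:
  clique {h,m,r,s} ⇒ need ≥ 4
  assign h→r1 m→r2 r→r3 s→r0 v→r1 — no edge inside a register ⇒ χ ≤ 4
  χ = 4

Answer: 4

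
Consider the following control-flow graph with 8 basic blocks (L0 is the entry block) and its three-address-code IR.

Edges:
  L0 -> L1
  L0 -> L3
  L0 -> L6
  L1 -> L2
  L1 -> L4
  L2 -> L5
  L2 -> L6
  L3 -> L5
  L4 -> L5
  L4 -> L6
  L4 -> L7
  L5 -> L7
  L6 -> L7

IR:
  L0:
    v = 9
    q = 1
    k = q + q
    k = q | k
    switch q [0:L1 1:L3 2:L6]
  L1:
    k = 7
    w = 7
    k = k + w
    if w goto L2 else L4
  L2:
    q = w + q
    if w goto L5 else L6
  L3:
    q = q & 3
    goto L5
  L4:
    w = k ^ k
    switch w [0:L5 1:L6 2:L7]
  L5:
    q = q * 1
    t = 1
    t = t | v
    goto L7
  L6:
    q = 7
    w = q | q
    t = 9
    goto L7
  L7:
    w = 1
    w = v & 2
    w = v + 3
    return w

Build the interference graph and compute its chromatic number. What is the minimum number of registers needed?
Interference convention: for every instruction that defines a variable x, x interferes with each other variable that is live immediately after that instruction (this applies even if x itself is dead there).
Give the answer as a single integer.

Block summaries:
  L0: {k,q,v} / ∅
  L1: {k,w} / ∅
  L2: {q} / {q,w}
  L3: {q} / {q}
  L4: {w} / {k}
  L5: {q,t} / {q,v}
  L6: {q,t,w} / ∅
  L7: {w} / {v}

Backward fixpoint:
  live L0: ∅→{q,v}
  live L1: {q,v}→{k,q,v,w}
  live L2: {q,v,w}→{q,v}
  live L3: {q,v}→{q,v}
  live L4: {k,q,v}→{q,v}
  live L5: {q,v}→{v}
  live L6: {v}→{v}
  live L7: {v}→∅

Interfere edges:
  k: {q,v,w}
  q: {k,v,w}
  t: {v}
  v: {k,q,t,w}
  w: {k,q,v}

Colouring:
  {k,q,v,w} pairwise interfere (4-clique) ⇒ χ ≥ 4
  assign k→R1 q→R2 t→R1 v→R0 w→R3 — no edge inside a register ⇒ χ ≤ 4
  χ = 4

Answer: 4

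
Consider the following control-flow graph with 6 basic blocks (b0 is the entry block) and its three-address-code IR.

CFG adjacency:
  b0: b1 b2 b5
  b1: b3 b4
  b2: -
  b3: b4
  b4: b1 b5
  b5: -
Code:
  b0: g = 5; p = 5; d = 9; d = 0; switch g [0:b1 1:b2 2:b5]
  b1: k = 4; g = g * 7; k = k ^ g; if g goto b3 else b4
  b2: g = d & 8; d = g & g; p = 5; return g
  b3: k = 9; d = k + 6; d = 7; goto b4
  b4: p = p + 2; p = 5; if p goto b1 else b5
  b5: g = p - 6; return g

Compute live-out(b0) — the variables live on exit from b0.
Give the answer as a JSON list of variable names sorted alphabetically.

Per-block:
  b0: def={d,g,p} ue=∅
  b1: def={g,k} ue={g}
  b2: def={d,g,p} ue={d}
  b3: def={d,k} ue=∅
  b4: def={p} ue={p}
  b5: def={g} ue={p}

Live sets:
  b0: in=∅ out={d,g,p}
  b1: in={g,p} out={g,p}
  b2: in={d} out=∅
  b3: in={g,p} out={g,p}
  b4: in={g,p} out={g,p}
  b5: in={p} out=∅

live-out(b0) = ["d", "g", "p"]

Answer: ["d", "g", "p"]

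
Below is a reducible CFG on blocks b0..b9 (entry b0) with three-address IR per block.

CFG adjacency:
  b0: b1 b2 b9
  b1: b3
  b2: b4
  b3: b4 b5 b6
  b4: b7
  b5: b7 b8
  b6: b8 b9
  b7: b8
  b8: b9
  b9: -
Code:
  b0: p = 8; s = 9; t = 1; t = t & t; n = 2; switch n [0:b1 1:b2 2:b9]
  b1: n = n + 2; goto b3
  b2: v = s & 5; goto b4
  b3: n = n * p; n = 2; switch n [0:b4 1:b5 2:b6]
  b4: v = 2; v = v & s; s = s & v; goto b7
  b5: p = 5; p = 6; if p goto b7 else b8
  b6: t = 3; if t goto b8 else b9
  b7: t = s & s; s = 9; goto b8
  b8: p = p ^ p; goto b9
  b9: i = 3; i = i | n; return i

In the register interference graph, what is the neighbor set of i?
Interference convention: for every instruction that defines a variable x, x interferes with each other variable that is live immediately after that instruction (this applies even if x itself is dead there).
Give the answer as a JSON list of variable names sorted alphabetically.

Block summaries:
  b0 def {n,p,s,t} use ∅
  b1 def {n} use {n}
  b2 def {v} use {s}
  b3 def {n} use {n,p}
  b4 def {s,v} use {s}
  b5 def {p} use ∅
  b6 def {t} use ∅
  b7 def {s,t} use {s}
  b8 def {p} use {p}
  b9 def {i} use {n}

Liveness:
  b0: in=∅ out={n,p,s}
  b1: in={n,p,s} out={n,p,s}
  b2: in={n,p,s} out={n,p,s}
  b3: in={n,p,s} out={n,p,s}
  b4: in={n,p,s} out={n,p,s}
  b5: in={n,s} out={n,p,s}
  b6: in={n,p} out={n,p}
  b7: in={n,p,s} out={n,p}
  b8: in={n,p} out={n}
  b9: in={n} out=∅

Interfere edges:
  i — {n}
  n — {i,p,s,t,v}
  p — {n,s,t,v}
  s — {n,p,t,v}
  t — {n,p,s}
  v — {n,p,s}

N(i) = ["n"]

Answer: ["n"]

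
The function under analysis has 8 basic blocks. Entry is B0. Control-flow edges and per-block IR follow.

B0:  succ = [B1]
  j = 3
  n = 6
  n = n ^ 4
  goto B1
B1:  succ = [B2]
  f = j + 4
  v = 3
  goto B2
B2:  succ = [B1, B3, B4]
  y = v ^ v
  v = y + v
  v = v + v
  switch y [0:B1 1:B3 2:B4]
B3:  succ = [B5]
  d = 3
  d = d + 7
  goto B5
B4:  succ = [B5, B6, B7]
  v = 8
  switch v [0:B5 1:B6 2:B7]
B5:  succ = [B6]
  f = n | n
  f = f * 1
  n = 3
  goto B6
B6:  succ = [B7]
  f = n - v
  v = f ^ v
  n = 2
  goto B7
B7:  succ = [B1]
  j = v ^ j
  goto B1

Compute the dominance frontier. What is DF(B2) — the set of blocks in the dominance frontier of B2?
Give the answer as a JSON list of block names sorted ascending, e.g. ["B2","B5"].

Answer: ["B1"]

Derivation:
idom tree: B1←B0 B2←B1 B3←B2 B4←B2 B5←B2 B6←B2 B7←B2
Dom at joins:
  B1: preds {B0,B2,B7}: {B0} ∩ {B0,B1,B2} ∩ {B0,B1,B2,B7} = {B0}; idom=B0
  B5: preds {B3,B4}: {B0,B1,B2,B3} ∩ {B0,B1,B2,B4} = {B0,B1,B2}; idom=B2
  B6: preds {B4,B5}: {B0,B1,B2,B4} ∩ {B0,B1,B2,B5} = {B0,B1,B2}; idom=B2
  B7: preds {B4,B6}: {B0,B1,B2,B4} ∩ {B0,B1,B2,B6} = {B0,B1,B2}; idom=B2

Frontier:
  B1←B0: walk · to B0
  B1←B2: walk B2→B1 to B0
  B1←B7: walk B7→B2→B1 to B0
  B5←B3: walk B3 to B2
  B5←B4: walk B4 to B2
  B6←B4: walk B4 to B2
  B6←B5: walk B5 to B2
  B7←B4: walk B4 to B2
  B7←B6: walk B6 to B2
  B0: DF=∅
  B1: DF={B1}
  B2: DF={B1}
  B3: DF={B5}
  B4: DF={B5,B6,B7}
  B5: DF={B6}
  B6: DF={B7}
  B7: DF={B1}

DF(B2) = ["B1"]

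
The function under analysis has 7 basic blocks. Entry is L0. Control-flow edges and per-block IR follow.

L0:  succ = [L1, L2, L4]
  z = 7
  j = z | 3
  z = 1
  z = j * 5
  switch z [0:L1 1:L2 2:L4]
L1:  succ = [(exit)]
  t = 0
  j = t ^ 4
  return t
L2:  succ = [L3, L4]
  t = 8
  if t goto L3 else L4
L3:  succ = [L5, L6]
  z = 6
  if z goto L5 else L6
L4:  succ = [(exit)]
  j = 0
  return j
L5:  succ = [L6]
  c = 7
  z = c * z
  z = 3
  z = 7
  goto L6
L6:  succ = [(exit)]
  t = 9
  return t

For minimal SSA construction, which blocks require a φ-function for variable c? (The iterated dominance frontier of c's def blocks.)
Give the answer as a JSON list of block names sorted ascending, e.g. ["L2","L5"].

idom tree: L1←L0 L2←L0 L3←L2 L4←L0 L5←L3 L6←L3
Dom at joins:
  L4: preds {L0,L2}: {L0} ∩ {L0,L2} = {L0}; idom=L0
  L6: preds {L3,L5}: {L0,L2,L3} ∩ {L0,L2,L3,L5} = {L0,L2,L3}; idom=L3

Frontier:
  L4←L0: walk · to L0
  L4←L2: walk L2 to L0
  L6←L3: walk · to L3
  L6←L5: walk L5 to L3
  DF(L0)=∅
  DF(L1)=∅
  DF(L2)={L4}
  DF(L3)=∅
  DF(L4)=∅
  DF(L5)={L6}
  DF(L6)=∅

φ for c: defs {L5}
  DF⁺ = {L6}

Answer: ["L6"]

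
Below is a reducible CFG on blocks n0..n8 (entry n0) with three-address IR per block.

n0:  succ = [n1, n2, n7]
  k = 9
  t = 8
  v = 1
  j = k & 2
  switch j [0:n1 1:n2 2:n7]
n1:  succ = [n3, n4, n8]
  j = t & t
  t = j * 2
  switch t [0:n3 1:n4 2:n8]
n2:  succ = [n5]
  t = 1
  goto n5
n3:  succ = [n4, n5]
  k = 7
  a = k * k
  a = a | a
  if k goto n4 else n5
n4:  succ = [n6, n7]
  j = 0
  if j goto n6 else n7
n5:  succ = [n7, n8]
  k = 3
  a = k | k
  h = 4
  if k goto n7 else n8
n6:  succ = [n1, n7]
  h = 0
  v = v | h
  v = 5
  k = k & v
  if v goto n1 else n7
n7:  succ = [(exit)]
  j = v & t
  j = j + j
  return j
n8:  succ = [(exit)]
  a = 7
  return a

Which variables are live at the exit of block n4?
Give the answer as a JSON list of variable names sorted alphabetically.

Block summaries:
  n0 def {j,k,t,v} use ∅
  n1 def {j,t} use {t}
  n2 def {t} use ∅
  n3 def {a,k} use ∅
  n4 def {j} use ∅
  n5 def {a,h,k} use ∅
  n6 def {h,k,v} use {k,v}
  n7 def {j} use {t,v}
  n8 def {a} use ∅

Live sets:
  n0: in=∅ out={k,t,v}
  n1: in={k,t,v} out={k,t,v}
  n2: in={v} out={t,v}
  n3: in={t,v} out={k,t,v}
  n4: in={k,t,v} out={k,t,v}
  n5: in={t,v} out={t,v}
  n6: in={k,t,v} out={k,t,v}
  n7: in={t,v} out=∅
  n8: in=∅ out=∅

live-out(n4) = ["k", "t", "v"]

Answer: ["k", "t", "v"]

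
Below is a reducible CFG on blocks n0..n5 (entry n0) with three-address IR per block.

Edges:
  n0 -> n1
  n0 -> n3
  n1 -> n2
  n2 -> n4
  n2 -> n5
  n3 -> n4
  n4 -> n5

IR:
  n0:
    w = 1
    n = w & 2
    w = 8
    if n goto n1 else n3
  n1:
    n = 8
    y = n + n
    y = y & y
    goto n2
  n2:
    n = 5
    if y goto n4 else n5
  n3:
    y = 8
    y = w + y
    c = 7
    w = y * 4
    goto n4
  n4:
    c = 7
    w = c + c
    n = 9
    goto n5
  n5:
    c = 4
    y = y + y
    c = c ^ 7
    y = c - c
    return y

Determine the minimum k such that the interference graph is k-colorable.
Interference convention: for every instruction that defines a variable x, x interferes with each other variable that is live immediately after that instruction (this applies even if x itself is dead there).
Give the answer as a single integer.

def/use:
  n0: {n,w} / ∅
  n1: {n,y} / ∅
  n2: {n} / {y}
  n3: {c,w,y} / {w}
  n4: {c,n,w} / ∅
  n5: {c,y} / {y}

Liveness:
  live n0: ∅→{w}
  live n1: ∅→{y}
  live n2: {y}→{y}
  live n3: {w}→{y}
  live n4: {y}→{y}
  live n5: {y}→∅

Interference:
  c: {y}
  n: {w,y}
  w: {n,y}
  y: {c,n,w}

Registers:
  {n,w,y} pairwise interfere (3-clique) ⇒ χ ≥ 3
  assign c→R1 n→R1 w→R2 y→R0 — no edge inside a register ⇒ χ ≤ 3
  χ = 3

Answer: 3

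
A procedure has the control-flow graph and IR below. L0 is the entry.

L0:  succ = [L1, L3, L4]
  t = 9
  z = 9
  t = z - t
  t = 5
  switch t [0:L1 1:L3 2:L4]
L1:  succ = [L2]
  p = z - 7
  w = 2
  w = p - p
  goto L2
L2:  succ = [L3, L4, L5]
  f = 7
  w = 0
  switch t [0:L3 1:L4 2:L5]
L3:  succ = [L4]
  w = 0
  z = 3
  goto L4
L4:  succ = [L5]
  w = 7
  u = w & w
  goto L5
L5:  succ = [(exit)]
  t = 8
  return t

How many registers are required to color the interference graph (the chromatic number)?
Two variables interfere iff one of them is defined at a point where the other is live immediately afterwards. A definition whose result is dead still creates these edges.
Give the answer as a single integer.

def/use:
  L0 def {t,z} use ∅
  L1 def {p,w} use {z}
  L2 def {f,w} use {t}
  L3 def {w,z} use ∅
  L4 def {u,w} use ∅
  L5 def {t} use ∅

Live sets:
  L0: in=∅ out={t,z}
  L1: in={t,z} out={t}
  L2: in={t} out=∅
  L3: in=∅ out=∅
  L4: in=∅ out=∅
  L5: in=∅ out=∅

Interfere edges:
  f — {t}
  p — {t,w}
  t — {f,p,w,z}
  u — ∅
  w — {p,t}
  z — {t}

Chromatic number:
  lower bound: {p,t,w} mutually conflict ⇒ χ ≥ 3
  assign f→R1 p→R1 t→R0 u→R0 w→R2 z→R1 — no edge inside a register ⇒ χ ≤ 3
  χ = 3

Answer: 3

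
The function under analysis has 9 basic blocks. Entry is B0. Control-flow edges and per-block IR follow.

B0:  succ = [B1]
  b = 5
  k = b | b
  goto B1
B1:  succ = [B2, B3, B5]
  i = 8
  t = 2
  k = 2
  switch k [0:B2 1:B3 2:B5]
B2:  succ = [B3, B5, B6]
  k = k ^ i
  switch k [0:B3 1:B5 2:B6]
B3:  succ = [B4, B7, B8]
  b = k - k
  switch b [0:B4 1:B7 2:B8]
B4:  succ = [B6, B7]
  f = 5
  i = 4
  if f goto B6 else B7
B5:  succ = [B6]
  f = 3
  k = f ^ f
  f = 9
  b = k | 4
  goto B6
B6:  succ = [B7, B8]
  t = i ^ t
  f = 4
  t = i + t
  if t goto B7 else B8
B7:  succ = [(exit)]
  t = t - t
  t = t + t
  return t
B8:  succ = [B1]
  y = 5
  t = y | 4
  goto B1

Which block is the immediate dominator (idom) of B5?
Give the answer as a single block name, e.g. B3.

idom tree: B1←B0 B2←B1 B3←B1 B4←B3 B5←B1 B6←B1 B7←B1 B8←B1
Dom∩ at merges:
  B1: preds {B0,B8}: {B0} ∩ {B0,B1,B8} = {B0}; idom=B0
  B3: preds {B1,B2}: {B0,B1} ∩ {B0,B1,B2} = {B0,B1}; idom=B1
  B5: preds {B1,B2}: {B0,B1} ∩ {B0,B1,B2} = {B0,B1}; idom=B1
  B6: preds {B2,B4,B5}: {B0,B1,B2} ∩ {B0,B1,B3,B4} ∩ {B0,B1,B5} = {B0,B1}; idom=B1
  B7: preds {B3,B4,B6}: {B0,B1,B3} ∩ {B0,B1,B3,B4} ∩ {B0,B1,B6} = {B0,B1}; idom=B1
  B8: preds {B3,B6}: {B0,B1,B3} ∩ {B0,B1,B6} = {B0,B1}; idom=B1

idom(B5) = B1

Answer: B1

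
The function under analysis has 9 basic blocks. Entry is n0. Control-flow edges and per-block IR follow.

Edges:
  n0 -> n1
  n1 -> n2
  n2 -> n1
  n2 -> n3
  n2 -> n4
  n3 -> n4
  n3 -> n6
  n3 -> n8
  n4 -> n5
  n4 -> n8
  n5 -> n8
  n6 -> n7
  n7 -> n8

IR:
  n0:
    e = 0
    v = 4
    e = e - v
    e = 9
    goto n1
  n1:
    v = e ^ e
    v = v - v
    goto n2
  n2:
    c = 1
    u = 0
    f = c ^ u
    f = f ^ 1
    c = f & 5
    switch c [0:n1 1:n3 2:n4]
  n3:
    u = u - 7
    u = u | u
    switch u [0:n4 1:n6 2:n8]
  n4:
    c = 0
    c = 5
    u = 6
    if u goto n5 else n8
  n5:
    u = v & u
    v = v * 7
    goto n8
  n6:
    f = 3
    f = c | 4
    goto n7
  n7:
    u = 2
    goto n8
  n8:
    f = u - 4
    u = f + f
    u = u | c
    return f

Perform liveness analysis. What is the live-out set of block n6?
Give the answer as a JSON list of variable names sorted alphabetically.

Answer: ["c"]

Analysis:
def/use:
  n0 def {e,v} use ∅
  n1 def {v} use {e}
  n2 def {c,f,u} use ∅
  n3 def {u} use {u}
  n4 def {c,u} use ∅
  n5 def {u,v} use {u,v}
  n6 def {f} use {c}
  n7 def {u} use ∅
  n8 def {f,u} use {c,u}

Backward fixpoint:
  live n0: ∅→{e}
  live n1: {e}→{e,v}
  live n2: {e,v}→{c,e,u,v}
  live n3: {c,u,v}→{c,u,v}
  live n4: {v}→{c,u,v}
  live n5: {c,u,v}→{c,u}
  live n6: {c}→{c}
  live n7: {c}→{c,u}
  live n8: {c,u}→∅

live-out(n6) = ["c"]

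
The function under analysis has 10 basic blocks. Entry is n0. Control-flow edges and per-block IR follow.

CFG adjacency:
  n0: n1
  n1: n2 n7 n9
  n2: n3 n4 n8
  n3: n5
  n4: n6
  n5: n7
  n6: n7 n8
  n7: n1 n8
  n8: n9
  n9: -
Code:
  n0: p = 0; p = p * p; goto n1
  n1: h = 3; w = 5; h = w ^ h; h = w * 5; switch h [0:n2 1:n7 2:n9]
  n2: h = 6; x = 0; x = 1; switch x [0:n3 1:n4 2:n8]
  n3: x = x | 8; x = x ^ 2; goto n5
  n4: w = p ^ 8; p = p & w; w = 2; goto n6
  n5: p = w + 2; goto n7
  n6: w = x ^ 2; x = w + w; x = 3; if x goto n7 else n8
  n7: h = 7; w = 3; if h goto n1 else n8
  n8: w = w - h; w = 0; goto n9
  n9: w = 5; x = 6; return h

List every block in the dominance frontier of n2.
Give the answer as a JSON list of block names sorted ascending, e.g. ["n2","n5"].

idom tree: n1←n0 n2←n1 n3←n2 n4←n2 n5←n3 n6←n4 n7←n1 n8←n1 n9←n1
Join-block Dom:
  n1: preds {n0,n7}: {n0} ∩ {n0,n1,n7} = {n0}; idom=n0
  n7: preds {n1,n5,n6}: {n0,n1} ∩ {n0,n1,n2,n3,n5} ∩ {n0,n1,n2,n4,n6} = {n0,n1}; idom=n1
  n8: preds {n2,n6,n7}: {n0,n1,n2} ∩ {n0,n1,n2,n4,n6} ∩ {n0,n1,n7} = {n0,n1}; idom=n1
  n9: preds {n1,n8}: {n0,n1} ∩ {n0,n1,n8} = {n0,n1}; idom=n1

DF derivation:
  join n1 pred n0: · stop@n0
  join n1 pred n7: n7→n1 stop@n0
  join n7 pred n1: · stop@n1
  join n7 pred n5: n5→n3→n2 stop@n1
  join n7 pred n6: n6→n4→n2 stop@n1
  join n8 pred n2: n2 stop@n1
  join n8 pred n6: n6→n4→n2 stop@n1
  join n8 pred n7: n7 stop@n1
  join n9 pred n1: · stop@n1
  join n9 pred n8: n8 stop@n1
  DF(n0)=∅
  DF(n1)={n1}
  DF(n2)={n7,n8}
  DF(n3)={n7}
  DF(n4)={n7,n8}
  DF(n5)={n7}
  DF(n6)={n7,n8}
  DF(n7)={n1,n8}
  DF(n8)={n9}
  DF(n9)=∅

DF(n2) = ["n7", "n8"]

Answer: ["n7", "n8"]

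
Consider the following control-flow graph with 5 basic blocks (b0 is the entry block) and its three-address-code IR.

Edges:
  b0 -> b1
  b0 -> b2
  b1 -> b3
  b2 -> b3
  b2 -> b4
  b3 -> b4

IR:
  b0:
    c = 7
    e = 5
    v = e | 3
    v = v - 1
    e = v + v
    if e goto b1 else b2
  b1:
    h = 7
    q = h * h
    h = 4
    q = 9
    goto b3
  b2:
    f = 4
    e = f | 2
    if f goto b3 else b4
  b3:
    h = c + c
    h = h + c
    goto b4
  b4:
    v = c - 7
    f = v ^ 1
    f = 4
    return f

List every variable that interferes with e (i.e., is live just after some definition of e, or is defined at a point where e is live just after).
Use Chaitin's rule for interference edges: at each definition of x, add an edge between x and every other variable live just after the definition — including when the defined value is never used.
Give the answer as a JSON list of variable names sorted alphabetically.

def/use:
  b0 def {c,e,v} use ∅
  b1 def {h,q} use ∅
  b2 def {e,f} use ∅
  b3 def {h} use {c}
  b4 def {f,v} use {c}

Liveness:
  b0: in=∅ out={c}
  b1: in={c} out={c}
  b2: in={c} out={c}
  b3: in={c} out={c}
  b4: in={c} out=∅

Interference:
  c: {e,f,h,q,v}
  e: {c,f}
  f: {c,e}
  h: {c}
  q: {c}
  v: {c}

N(e) = ["c", "f"]

Answer: ["c", "f"]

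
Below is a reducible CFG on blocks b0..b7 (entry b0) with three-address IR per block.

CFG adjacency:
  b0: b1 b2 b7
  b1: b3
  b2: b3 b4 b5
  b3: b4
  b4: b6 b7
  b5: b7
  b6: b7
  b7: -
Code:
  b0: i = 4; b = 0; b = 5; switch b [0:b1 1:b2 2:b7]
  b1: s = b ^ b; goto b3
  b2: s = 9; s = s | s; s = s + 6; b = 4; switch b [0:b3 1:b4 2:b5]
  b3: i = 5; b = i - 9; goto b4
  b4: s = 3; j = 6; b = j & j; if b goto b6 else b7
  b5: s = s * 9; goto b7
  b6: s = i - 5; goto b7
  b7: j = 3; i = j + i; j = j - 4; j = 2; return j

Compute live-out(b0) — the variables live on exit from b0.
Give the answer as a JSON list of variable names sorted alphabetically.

Per-block:
  b0 def {b,i} use ∅
  b1 def {s} use {b}
  b2 def {b,s} use ∅
  b3 def {b,i} use ∅
  b4 def {b,j,s} use ∅
  b5 def {s} use {s}
  b6 def {s} use {i}
  b7 def {i,j} use {i}

Liveness:
  live b0: ∅→{b,i}
  live b1: {b}→∅
  live b2: {i}→{i,s}
  live b3: ∅→{i}
  live b4: {i}→{i}
  live b5: {i,s}→{i}
  live b6: {i}→{i}
  live b7: {i}→∅

live-out(b0) = ["b", "i"]

Answer: ["b", "i"]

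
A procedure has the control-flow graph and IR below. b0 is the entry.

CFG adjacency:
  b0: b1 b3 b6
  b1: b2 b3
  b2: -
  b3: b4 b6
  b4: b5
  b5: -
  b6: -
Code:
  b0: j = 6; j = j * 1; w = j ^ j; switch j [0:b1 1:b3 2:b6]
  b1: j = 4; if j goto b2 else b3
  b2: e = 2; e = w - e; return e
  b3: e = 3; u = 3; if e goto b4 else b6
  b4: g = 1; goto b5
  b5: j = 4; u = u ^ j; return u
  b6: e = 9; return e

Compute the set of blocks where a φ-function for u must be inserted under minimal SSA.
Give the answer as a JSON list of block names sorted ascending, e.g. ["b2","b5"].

Answer: ["b6"]

Analysis:
idom tree: b1←b0 b2←b1 b3←b0 b4←b3 b5←b4 b6←b0
Dom at joins:
  b3: preds {b0,b1}: {b0} ∩ {b0,b1} = {b0}; idom=b0
  b6: preds {b0,b3}: {b0} ∩ {b0,b3} = {b0}; idom=b0

Frontier:
  join b3 pred b0: · stop@b0
  join b3 pred b1: b1 stop@b0
  join b6 pred b0: · stop@b0
  join b6 pred b3: b3 stop@b0
  DF(b0)=∅
  DF(b1)={b3}
  DF(b2)=∅
  DF(b3)={b6}
  DF(b4)=∅
  DF(b5)=∅
  DF(b6)=∅

φ for u: defs {b3,b5}
  DF⁺ = {b6}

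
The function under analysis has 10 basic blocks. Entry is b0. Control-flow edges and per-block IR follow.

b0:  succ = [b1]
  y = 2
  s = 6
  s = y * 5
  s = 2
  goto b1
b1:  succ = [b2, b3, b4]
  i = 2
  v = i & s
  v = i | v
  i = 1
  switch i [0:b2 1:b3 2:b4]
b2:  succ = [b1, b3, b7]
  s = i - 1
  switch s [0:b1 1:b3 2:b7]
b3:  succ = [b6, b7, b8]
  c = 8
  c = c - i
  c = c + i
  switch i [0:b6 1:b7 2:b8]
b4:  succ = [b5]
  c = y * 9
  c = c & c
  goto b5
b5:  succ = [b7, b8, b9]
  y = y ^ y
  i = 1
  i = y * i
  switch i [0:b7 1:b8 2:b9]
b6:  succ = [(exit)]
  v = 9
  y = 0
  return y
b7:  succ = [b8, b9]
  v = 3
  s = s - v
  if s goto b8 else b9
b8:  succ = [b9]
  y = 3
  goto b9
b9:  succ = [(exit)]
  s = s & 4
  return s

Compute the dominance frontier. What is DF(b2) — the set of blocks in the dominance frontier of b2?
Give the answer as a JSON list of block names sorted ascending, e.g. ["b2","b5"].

idom tree: b1←b0 b2←b1 b3←b1 b4←b1 b5←b4 b6←b3 b7←b1 b8←b1 b9←b1
Dom∩ at merges:
  b1: preds {b0,b2}: {b0} ∩ {b0,b1,b2} = {b0}; idom=b0
  b3: preds {b1,b2}: {b0,b1} ∩ {b0,b1,b2} = {b0,b1}; idom=b1
  b7: preds {b2,b3,b5}: {b0,b1,b2} ∩ {b0,b1,b3} ∩ {b0,b1,b4,b5} = {b0,b1}; idom=b1
  b8: preds {b3,b5,b7}: {b0,b1,b3} ∩ {b0,b1,b4,b5} ∩ {b0,b1,b7} = {b0,b1}; idom=b1
  b9: preds {b5,b7,b8}: {b0,b1,b4,b5} ∩ {b0,b1,b7} ∩ {b0,b1,b8} = {b0,b1}; idom=b1

DF derivation:
  join b1 pred b0: · stop@b0
  join b1 pred b2: b2→b1 stop@b0
  join b3 pred b1: · stop@b1
  join b3 pred b2: b2 stop@b1
  join b7 pred b2: b2 stop@b1
  join b7 pred b3: b3 stop@b1
  join b7 pred b5: b5→b4 stop@b1
  join b8 pred b3: b3 stop@b1
  join b8 pred b5: b5→b4 stop@b1
  join b8 pred b7: b7 stop@b1
  join b9 pred b5: b5→b4 stop@b1
  join b9 pred b7: b7 stop@b1
  join b9 pred b8: b8 stop@b1
  DF(b0)=∅
  DF(b1)={b1}
  DF(b2)={b1,b3,b7}
  DF(b3)={b7,b8}
  DF(b4)={b7,b8,b9}
  DF(b5)={b7,b8,b9}
  DF(b6)=∅
  DF(b7)={b8,b9}
  DF(b8)={b9}
  DF(b9)=∅

DF(b2) = ["b1", "b3", "b7"]

Answer: ["b1", "b3", "b7"]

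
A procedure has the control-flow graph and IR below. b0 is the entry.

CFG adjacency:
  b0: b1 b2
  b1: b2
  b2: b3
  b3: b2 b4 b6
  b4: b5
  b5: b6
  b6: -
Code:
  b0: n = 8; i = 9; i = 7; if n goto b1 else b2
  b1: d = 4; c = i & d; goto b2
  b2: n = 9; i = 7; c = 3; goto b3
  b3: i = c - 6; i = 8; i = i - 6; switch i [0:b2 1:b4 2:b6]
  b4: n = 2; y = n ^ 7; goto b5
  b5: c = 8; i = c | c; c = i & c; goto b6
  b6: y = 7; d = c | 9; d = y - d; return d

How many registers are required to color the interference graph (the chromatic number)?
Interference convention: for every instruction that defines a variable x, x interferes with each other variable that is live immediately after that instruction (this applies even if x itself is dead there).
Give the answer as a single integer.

def/use:
  b0: {i,n} / ∅
  b1: {c,d} / {i}
  b2: {c,i,n} / ∅
  b3: {i} / {c}
  b4: {n,y} / ∅
  b5: {c,i} / ∅
  b6: {d,y} / {c}

Backward fixpoint:
  b0 li=∅ lo={i}
  b1 li={i} lo=∅
  b2 li=∅ lo={c}
  b3 li={c} lo={c}
  b4 li=∅ lo=∅
  b5 li=∅ lo={c}
  b6 li={c} lo=∅

Interfere edges:
  c — {i,y}
  d — {i,y}
  i — {c,d,n}
  n — {i}
  y — {c,d}

Registers:
  clique {c,i} ⇒ need ≥ 2
  2-colouring: r0={i,y}  r1={c,d,n}
  χ = 2

Answer: 2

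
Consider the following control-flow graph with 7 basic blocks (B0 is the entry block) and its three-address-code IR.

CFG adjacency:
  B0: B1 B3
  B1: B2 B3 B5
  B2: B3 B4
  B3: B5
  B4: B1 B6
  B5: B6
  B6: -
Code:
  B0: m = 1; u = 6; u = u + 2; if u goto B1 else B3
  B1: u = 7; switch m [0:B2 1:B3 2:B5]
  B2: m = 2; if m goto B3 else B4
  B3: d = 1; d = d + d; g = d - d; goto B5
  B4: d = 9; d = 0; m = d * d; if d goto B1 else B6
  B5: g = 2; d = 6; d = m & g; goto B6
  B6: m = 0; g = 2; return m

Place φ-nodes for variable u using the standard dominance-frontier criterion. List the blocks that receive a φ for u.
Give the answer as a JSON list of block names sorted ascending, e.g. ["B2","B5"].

idom tree: B1←B0 B2←B1 B3←B0 B4←B2 B5←B0 B6←B0
Dom at joins:
  B1: preds {B0,B4}: {B0} ∩ {B0,B1,B2,B4} = {B0}; idom=B0
  B3: preds {B0,B1,B2}: {B0} ∩ {B0,B1} ∩ {B0,B1,B2} = {B0}; idom=B0
  B5: preds {B1,B3}: {B0,B1} ∩ {B0,B3} = {B0}; idom=B0
  B6: preds {B4,B5}: {B0,B1,B2,B4} ∩ {B0,B5} = {B0}; idom=B0

DF derivation:
  B1←B0: walk · to B0
  B1←B4: walk B4→B2→B1 to B0
  B3←B0: walk · to B0
  B3←B1: walk B1 to B0
  B3←B2: walk B2→B1 to B0
  B5←B1: walk B1 to B0
  B5←B3: walk B3 to B0
  B6←B4: walk B4→B2→B1 to B0
  B6←B5: walk B5 to B0
  B0 → ∅
  B1 → {B1,B3,B5,B6}
  B2 → {B1,B3,B6}
  B3 → {B5}
  B4 → {B1,B6}
  B5 → {B6}
  B6 → ∅

φ for u: defs {B0,B1}
  DF⁺ = {B1,B3,B5,B6}

Answer: ["B1", "B3", "B5", "B6"]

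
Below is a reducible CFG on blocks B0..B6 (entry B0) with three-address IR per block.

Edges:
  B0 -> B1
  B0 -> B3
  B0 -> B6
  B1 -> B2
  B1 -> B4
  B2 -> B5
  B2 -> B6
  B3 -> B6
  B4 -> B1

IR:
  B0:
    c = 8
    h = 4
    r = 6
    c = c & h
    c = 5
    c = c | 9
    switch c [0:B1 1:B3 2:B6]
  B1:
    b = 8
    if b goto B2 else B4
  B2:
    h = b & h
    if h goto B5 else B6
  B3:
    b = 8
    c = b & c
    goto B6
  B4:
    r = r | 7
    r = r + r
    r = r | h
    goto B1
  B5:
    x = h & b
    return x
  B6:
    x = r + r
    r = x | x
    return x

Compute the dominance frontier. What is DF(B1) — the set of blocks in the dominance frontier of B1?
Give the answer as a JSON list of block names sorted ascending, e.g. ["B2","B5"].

idom tree: B1←B0 B2←B1 B3←B0 B4←B1 B5←B2 B6←B0
Dom∩ at merges:
  B1: preds {B0,B4}: {B0} ∩ {B0,B1,B4} = {B0}; idom=B0
  B6: preds {B0,B2,B3}: {B0} ∩ {B0,B1,B2} ∩ {B0,B3} = {B0}; idom=B0

Frontier:
  B1←B0: walk · to B0
  B1←B4: walk B4→B1 to B0
  B6←B0: walk · to B0
  B6←B2: walk B2→B1 to B0
  B6←B3: walk B3 to B0
  DF(B0)=∅
  DF(B1)={B1,B6}
  DF(B2)={B6}
  DF(B3)={B6}
  DF(B4)={B1}
  DF(B5)=∅
  DF(B6)=∅

DF(B1) = ["B1", "B6"]

Answer: ["B1", "B6"]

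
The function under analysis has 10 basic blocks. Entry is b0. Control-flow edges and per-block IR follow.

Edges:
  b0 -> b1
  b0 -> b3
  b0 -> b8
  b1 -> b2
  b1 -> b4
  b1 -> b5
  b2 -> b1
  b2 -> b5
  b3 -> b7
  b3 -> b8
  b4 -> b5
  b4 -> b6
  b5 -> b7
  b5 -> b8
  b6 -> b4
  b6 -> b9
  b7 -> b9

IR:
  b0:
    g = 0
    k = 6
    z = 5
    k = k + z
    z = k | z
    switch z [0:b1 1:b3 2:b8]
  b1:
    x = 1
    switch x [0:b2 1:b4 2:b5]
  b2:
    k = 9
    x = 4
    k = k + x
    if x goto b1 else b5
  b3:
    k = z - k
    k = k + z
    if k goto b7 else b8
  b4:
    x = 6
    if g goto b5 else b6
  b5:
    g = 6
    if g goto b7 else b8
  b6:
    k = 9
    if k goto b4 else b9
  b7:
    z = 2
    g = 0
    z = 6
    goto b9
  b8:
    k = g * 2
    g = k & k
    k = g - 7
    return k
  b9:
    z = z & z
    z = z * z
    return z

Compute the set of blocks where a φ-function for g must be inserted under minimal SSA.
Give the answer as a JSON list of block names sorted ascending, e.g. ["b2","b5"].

Answer: ["b7", "b8", "b9"]

Working:
idom tree: b1←b0 b2←b1 b3←b0 b4←b1 b5←b1 b6←b4 b7←b0 b8←b0 b9←b0
Join-block Dom:
  b1: preds {b0,b2}: {b0} ∩ {b0,b1,b2} = {b0}; idom=b0
  b4: preds {b1,b6}: {b0,b1} ∩ {b0,b1,b4,b6} = {b0,b1}; idom=b1
  b5: preds {b1,b2,b4}: {b0,b1} ∩ {b0,b1,b2} ∩ {b0,b1,b4} = {b0,b1}; idom=b1
  b7: preds {b3,b5}: {b0,b3} ∩ {b0,b1,b5} = {b0}; idom=b0
  b8: preds {b0,b3,b5}: {b0} ∩ {b0,b3} ∩ {b0,b1,b5} = {b0}; idom=b0
  b9: preds {b6,b7}: {b0,b1,b4,b6} ∩ {b0,b7} = {b0}; idom=b0

Frontier:
  join b1 pred b0: · stop@b0
  join b1 pred b2: b2→b1 stop@b0
  join b4 pred b1: · stop@b1
  join b4 pred b6: b6→b4 stop@b1
  join b5 pred b1: · stop@b1
  join b5 pred b2: b2 stop@b1
  join b5 pred b4: b4 stop@b1
  join b7 pred b3: b3 stop@b0
  join b7 pred b5: b5→b1 stop@b0
  join b8 pred b0: · stop@b0
  join b8 pred b3: b3 stop@b0
  join b8 pred b5: b5→b1 stop@b0
  join b9 pred b6: b6→b4→b1 stop@b0
  join b9 pred b7: b7 stop@b0
  DF(b0)=∅
  DF(b1)={b1,b7,b8,b9}
  DF(b2)={b1,b5}
  DF(b3)={b7,b8}
  DF(b4)={b4,b5,b9}
  DF(b5)={b7,b8}
  DF(b6)={b4,b9}
  DF(b7)={b9}
  DF(b8)=∅
  DF(b9)=∅

φ for g: defs {b0,b5,b7,b8}
  DF⁺ = {b7,b8,b9}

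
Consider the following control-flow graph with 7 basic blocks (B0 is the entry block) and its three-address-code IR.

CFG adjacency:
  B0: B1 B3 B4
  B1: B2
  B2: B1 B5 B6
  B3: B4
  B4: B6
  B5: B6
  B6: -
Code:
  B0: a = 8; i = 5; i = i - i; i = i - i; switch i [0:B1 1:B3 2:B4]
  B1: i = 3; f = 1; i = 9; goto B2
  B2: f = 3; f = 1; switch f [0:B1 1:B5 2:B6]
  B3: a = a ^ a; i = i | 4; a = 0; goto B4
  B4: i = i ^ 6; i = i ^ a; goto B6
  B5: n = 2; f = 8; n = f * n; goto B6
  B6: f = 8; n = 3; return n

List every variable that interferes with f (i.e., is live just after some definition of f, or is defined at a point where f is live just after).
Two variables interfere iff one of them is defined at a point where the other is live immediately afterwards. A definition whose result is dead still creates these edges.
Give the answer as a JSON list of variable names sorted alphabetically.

Answer: ["n"]

Working:
Block summaries:
  B0 def {a,i} use ∅
  B1 def {f,i} use ∅
  B2 def {f} use ∅
  B3 def {a,i} use {a,i}
  B4 def {i} use {a,i}
  B5 def {f,n} use ∅
  B6 def {f,n} use ∅

Live sets:
  B0: in=∅ out={a,i}
  B1: in=∅ out=∅
  B2: in=∅ out=∅
  B3: in={a,i} out={a,i}
  B4: in={a,i} out=∅
  B5: in=∅ out=∅
  B6: in=∅ out=∅

Interference:
  a — {i}
  f — {n}
  i — {a}
  n — {f}

N(f) = ["n"]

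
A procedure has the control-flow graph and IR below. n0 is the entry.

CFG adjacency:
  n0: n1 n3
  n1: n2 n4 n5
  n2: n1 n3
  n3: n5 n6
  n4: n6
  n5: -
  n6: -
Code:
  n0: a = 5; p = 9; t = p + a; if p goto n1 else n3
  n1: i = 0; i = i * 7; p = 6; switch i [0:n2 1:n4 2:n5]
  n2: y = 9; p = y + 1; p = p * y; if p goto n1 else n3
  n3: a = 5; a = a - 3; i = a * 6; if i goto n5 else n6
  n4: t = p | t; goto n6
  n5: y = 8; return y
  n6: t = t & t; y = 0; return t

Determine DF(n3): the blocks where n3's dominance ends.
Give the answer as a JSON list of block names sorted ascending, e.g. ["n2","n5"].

idom tree: n1←n0 n2←n1 n3←n0 n4←n1 n5←n0 n6←n0
Dom∩ at merges:
  n1: preds {n0,n2}: {n0} ∩ {n0,n1,n2} = {n0}; idom=n0
  n3: preds {n0,n2}: {n0} ∩ {n0,n1,n2} = {n0}; idom=n0
  n5: preds {n1,n3}: {n0,n1} ∩ {n0,n3} = {n0}; idom=n0
  n6: preds {n3,n4}: {n0,n3} ∩ {n0,n1,n4} = {n0}; idom=n0

DF derivation:
  join n1 pred n0: · stop@n0
  join n1 pred n2: n2→n1 stop@n0
  join n3 pred n0: · stop@n0
  join n3 pred n2: n2→n1 stop@n0
  join n5 pred n1: n1 stop@n0
  join n5 pred n3: n3 stop@n0
  join n6 pred n3: n3 stop@n0
  join n6 pred n4: n4→n1 stop@n0
  n0 → ∅
  n1 → {n1,n3,n5,n6}
  n2 → {n1,n3}
  n3 → {n5,n6}
  n4 → {n6}
  n5 → ∅
  n6 → ∅

DF(n3) = ["n5", "n6"]

Answer: ["n5", "n6"]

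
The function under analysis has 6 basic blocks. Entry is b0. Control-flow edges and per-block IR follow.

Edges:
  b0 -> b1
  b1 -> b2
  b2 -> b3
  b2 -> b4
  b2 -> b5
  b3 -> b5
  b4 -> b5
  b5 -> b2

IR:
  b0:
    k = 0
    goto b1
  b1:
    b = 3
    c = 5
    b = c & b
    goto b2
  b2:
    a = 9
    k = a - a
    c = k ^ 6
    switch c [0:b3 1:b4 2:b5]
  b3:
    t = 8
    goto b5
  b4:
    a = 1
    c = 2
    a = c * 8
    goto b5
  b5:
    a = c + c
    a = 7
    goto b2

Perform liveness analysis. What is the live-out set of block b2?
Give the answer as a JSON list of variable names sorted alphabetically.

Answer: ["c"]

Derivation:
Block summaries:
  b0: def={k} ue=∅
  b1: def={b,c} ue=∅
  b2: def={a,c,k} ue=∅
  b3: def={t} ue=∅
  b4: def={a,c} ue=∅
  b5: def={a} ue={c}

Liveness:
  live b0: ∅→∅
  live b1: ∅→∅
  live b2: ∅→{c}
  live b3: {c}→{c}
  live b4: ∅→{c}
  live b5: {c}→∅

live-out(b2) = ["c"]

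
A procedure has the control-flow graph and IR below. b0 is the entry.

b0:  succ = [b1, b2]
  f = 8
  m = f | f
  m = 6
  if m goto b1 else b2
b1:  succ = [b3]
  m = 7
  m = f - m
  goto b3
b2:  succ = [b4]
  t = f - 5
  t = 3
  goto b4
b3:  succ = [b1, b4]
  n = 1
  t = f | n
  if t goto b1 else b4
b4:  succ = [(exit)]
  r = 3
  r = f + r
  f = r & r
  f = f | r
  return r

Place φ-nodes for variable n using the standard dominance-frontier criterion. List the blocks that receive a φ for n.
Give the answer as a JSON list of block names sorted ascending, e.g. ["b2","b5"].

Answer: ["b1", "b4"]

Working:
idom tree: b1←b0 b2←b0 b3←b1 b4←b0
Dom at joins:
  b1: preds {b0,b3}: {b0} ∩ {b0,b1,b3} = {b0}; idom=b0
  b4: preds {b2,b3}: {b0,b2} ∩ {b0,b1,b3} = {b0}; idom=b0

DF walk-up:
  b1←b0: walk · to b0
  b1←b3: walk b3→b1 to b0
  b4←b2: walk b2 to b0
  b4←b3: walk b3→b1 to b0
  b0: DF=∅
  b1: DF={b1,b4}
  b2: DF={b4}
  b3: DF={b1,b4}
  b4: DF=∅

φ for n: defs {b3}
  DF⁺ = {b1,b4}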